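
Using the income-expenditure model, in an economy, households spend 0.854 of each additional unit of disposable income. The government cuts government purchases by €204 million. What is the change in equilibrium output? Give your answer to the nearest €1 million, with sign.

−€1,397 million

Government-spending multiplier = 1/(1 − MPC) = 1/(1 − 0.854) = 1/0.146 ≈ 6.849.
ΔY = k × ΔG = (−€204 million) / 0.146 ≈ −€1,397 million.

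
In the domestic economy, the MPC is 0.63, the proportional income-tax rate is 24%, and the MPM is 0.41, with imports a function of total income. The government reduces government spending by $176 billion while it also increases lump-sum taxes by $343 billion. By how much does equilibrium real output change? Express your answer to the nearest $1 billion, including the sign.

Expenditure multiplier = 1/(1 − c(1−t) + m) = 1/(1 − 0.63×0.76 + 0.41) = 1/0.9312 ≈ 1.074.
ΔG contributes k·ΔG = (−$176 billion) / 0.9312 ≈ −$189 billion.
ΔT of +$343 billion changes first-round spending by −c·ΔT = −$216.09 billion, contributing k·(−c·ΔT) = (−$216.09 billion) / 0.9312 ≈ −$232.1 billion.
Net ΔY = k(ΔG − c·ΔT) = (−$392.09 billion) / 0.9312 ≈ −$421 billion.

−$421 billion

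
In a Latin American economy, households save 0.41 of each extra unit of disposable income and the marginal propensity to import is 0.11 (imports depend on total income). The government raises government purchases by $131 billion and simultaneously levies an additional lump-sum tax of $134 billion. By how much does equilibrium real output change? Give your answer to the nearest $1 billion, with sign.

MPC = 1 − MPS = 1 − 0.41 = 0.59.
Expenditure multiplier = 1/(1 − c + m) = 1/(1 − 0.59 + 0.11) = 1/0.52 ≈ 1.923.
ΔG contributes k·ΔG = (+$131 billion) / 0.52 ≈ +$251.9 billion.
ΔT of +$134 billion changes first-round spending by −c·ΔT = −$79.06 billion, contributing k·(−c·ΔT) = (−$79.06 billion) / 0.52 ≈ −$152 billion.
Net ΔY = k(ΔG − c·ΔT) = (+$51.94 billion) / 0.52 ≈ +$100 billion.

+$100 billion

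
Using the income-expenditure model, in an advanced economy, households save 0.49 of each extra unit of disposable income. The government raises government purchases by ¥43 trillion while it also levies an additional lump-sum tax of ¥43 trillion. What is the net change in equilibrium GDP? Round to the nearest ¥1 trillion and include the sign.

MPC = 1 − MPS = 1 − 0.49 = 0.51.
Expenditure multiplier = 1/(1 − MPC) = 1/(1 − 0.51) = 1/0.49 ≈ 2.041.
ΔG contributes k·ΔG = (+¥43 trillion) / 0.49 ≈ +¥87.8 trillion.
ΔT of +¥43 trillion changes first-round spending by −c·ΔT = −¥21.93 trillion, contributing k·(−c·ΔT) = (−¥21.93 trillion) / 0.49 ≈ −¥44.8 trillion.
With ΔG = ΔT and no other leakages, the balanced-budget multiplier is 1, so ΔY = ΔG = +¥43 trillion.

+¥43 trillion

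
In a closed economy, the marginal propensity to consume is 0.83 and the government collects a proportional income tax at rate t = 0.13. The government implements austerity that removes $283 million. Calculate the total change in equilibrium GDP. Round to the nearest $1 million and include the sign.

−$1,018 million

Expenditure multiplier = 1/(1 − c(1−t)) = 1/(1 − 0.83×0.87) = 1/0.2779 ≈ 3.598.
ΔY = k × ΔG = (−$283 million) / 0.2779 ≈ −$1,018 million.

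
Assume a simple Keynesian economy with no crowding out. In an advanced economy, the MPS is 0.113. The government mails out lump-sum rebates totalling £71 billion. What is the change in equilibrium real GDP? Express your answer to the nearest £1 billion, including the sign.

+£557 billion

MPC = 1 − MPS = 1 − 0.113 = 0.887.
A lump-sum tax change of −£71 billion shifts disposable income by +£71 billion; first-round consumption changes by −c × ΔT = −0.887 × (−£71 billion) = +£62.977 billion.
Expenditure multiplier = 1/(1 − MPC) = 1/(1 − 0.887) = 1/0.113 ≈ 8.85.
The tax multiplier is −c × k ≈ −7.85, so ΔY = k × (−c·ΔT) = (+£62.977 billion) / 0.113 ≈ +£557 billion.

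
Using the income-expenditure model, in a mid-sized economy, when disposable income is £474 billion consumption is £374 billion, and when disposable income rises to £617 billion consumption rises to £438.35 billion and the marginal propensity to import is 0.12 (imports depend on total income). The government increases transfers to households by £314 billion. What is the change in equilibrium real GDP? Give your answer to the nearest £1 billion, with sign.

MPC = ΔC/ΔYd = (438.35 − 374)/(617 − 474) = 64.35/143 = 0.45.
The transfer change shifts disposable income by +£314 billion, so first-round consumption changes by c·ΔTR = 0.45 × (+£314 billion) = +£141.3 billion.
Expenditure multiplier = 1/(1 − c + m) = 1/(1 − 0.45 + 0.12) = 1/0.67 ≈ 1.493.
The transfer multiplier is c × k ≈ 0.672, so ΔY = k × (c·ΔTR) = (+£141.3 billion) / 0.67 ≈ +£211 billion.

+£211 billion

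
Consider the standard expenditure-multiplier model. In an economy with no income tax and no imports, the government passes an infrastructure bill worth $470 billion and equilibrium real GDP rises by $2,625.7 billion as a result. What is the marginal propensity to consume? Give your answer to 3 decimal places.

0.821

Implied spending multiplier k = ΔY/ΔG = 2,625.7/470 ≈ 5.5866.
Since k = 1/(1 − MPC), MPC = 1 − 1/k = 1 − ΔG/ΔY = 1 − 470/2,625.7 ≈ 0.821.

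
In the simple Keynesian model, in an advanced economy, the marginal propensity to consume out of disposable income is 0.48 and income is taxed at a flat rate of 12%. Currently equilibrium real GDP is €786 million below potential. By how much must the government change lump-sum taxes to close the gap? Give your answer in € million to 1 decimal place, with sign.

−€945.8 million

Spending multiplier = 1/(1 − c(1−t)) = 1/(1 − 0.48×0.88) = 1/0.5776 ≈ 1.731.
Tax multiplier = −c·k = −0.48/0.5776 ≈ −0.831. Need ΔY = +€786 million, so ΔT = ΔY/(−c·k) = −(+€786 million) × 0.5776 / 0.48 ≈ −€945.8 million.
The government should cut lump-sum taxes by €945.8 million.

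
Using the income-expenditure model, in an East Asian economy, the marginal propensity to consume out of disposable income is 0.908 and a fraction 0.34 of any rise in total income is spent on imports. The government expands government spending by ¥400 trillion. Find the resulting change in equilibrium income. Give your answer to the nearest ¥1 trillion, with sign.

Spending multiplier = 1/(1 − c + m) = 1/(1 − 0.908 + 0.34) = 1/0.432 ≈ 2.315.
ΔY = k × ΔG = (+¥400 trillion) / 0.432 ≈ +¥926 trillion.

+¥926 trillion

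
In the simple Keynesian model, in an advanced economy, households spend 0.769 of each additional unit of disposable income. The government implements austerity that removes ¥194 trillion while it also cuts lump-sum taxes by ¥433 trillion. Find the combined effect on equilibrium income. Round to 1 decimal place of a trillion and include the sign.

Expenditure multiplier = 1/(1 − MPC) = 1/(1 − 0.769) = 1/0.231 ≈ 4.329.
ΔG contributes k·ΔG = (−¥194 trillion) / 0.231 ≈ −¥839.8 trillion.
ΔT of −¥433 trillion changes first-round spending by −c·ΔT = +¥332.977 trillion, contributing k·(−c·ΔT) = (+¥332.977 trillion) / 0.231 ≈ +¥1,441.5 trillion.
Net ΔY = k(ΔG − c·ΔT) = (+¥138.977 trillion) / 0.231 ≈ +¥601.6 trillion.

+¥601.6 trillion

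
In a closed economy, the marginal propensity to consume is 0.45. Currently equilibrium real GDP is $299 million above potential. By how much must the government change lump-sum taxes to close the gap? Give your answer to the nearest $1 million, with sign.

+$365 million

Spending multiplier = 1/(1 − MPC) = 1/(1 − 0.45) = 1/0.55 ≈ 1.818.
Tax multiplier = −c·k = −0.45/0.55 ≈ −0.818. Need ΔY = −$299 million, so ΔT = ΔY/(−c·k) = −(−$299 million) × 0.55 / 0.45 ≈ +$365 million.
The government should raise lump-sum taxes by $365 million.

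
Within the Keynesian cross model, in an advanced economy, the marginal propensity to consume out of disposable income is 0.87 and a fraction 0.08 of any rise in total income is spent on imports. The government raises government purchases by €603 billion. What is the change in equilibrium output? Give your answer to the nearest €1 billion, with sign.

Spending multiplier = 1/(1 − c + m) = 1/(1 − 0.87 + 0.08) = 1/0.21 ≈ 4.762.
ΔY = k × ΔG = (+€603 billion) / 0.21 ≈ +€2,871 billion.

+€2,871 billion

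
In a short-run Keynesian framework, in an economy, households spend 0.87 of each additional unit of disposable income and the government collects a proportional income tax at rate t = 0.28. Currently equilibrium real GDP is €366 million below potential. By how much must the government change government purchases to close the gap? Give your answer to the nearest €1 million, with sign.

+€137 million

Spending multiplier = 1/(1 − c(1−t)) = 1/(1 − 0.87×0.72) = 1/0.3736 ≈ 2.677.
Need ΔY = +€366 million, so ΔG = ΔY/k = (+€366 million) × 0.3736 ≈ +€137 million.
The government should increase government purchases by €137 million.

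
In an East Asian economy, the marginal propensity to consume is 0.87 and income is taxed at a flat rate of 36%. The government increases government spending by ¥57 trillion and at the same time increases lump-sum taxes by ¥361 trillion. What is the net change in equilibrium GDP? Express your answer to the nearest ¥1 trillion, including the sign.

Expenditure multiplier = 1/(1 − c(1−t)) = 1/(1 − 0.87×0.64) = 1/0.4432 ≈ 2.256.
ΔG contributes k·ΔG = (+¥57 trillion) / 0.4432 ≈ +¥128.6 trillion.
ΔT of +¥361 trillion changes first-round spending by −c·ΔT = −¥314.07 trillion, contributing k·(−c·ΔT) = (−¥314.07 trillion) / 0.4432 ≈ −¥708.6 trillion.
Net ΔY = k(ΔG − c·ΔT) = (−¥257.07 trillion) / 0.4432 ≈ −¥580 trillion.

−¥580 trillion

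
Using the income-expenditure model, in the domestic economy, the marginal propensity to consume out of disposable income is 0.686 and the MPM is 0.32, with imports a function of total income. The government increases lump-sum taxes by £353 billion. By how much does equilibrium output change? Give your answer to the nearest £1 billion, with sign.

−£382 billion

A lump-sum tax change of +£353 billion shifts disposable income by −£353 billion; first-round consumption changes by −c × ΔT = −0.686 × (+£353 billion) = −£242.158 billion.
Expenditure multiplier = 1/(1 − c + m) = 1/(1 − 0.686 + 0.32) = 1/0.634 ≈ 1.577.
The tax multiplier is −c × k ≈ −1.082, so ΔY = k × (−c·ΔT) = (−£242.158 billion) / 0.634 ≈ −£382 billion.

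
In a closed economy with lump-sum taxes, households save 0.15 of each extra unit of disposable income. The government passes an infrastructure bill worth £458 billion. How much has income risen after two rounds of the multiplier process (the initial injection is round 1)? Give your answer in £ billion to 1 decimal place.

MPC = 1 − MPS = 1 − 0.15 = 0.85.
Round 1 adds ΔG = £458 billion; each later round is MPC = 0.85 times the previous.
After 2 rounds: 458 + 389.3 = ΔG·(1 − c^2)/(1 − c) = 458 × (1 − 0.7225)/0.15 = £847.3 billion.

£847.3 billion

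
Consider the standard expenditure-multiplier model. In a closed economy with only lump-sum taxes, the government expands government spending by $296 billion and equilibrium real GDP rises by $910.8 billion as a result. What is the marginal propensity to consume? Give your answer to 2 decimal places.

Implied spending multiplier k = ΔY/ΔG = 910.8/296 ≈ 3.077.
Since k = 1/(1 − MPC), MPC = 1 − 1/k = 1 − ΔG/ΔY = 1 − 296/910.8 ≈ 0.68.

0.68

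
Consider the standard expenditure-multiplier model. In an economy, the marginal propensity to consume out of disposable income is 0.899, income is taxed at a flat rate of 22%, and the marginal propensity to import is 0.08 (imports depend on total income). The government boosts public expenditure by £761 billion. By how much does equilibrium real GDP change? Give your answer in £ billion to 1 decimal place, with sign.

Expenditure multiplier = 1/(1 − c(1−t) + m) = 1/(1 − 0.899×0.78 + 0.08) = 1/0.37878 ≈ 2.64.
ΔY = k × ΔG = (+£761 billion) / 0.37878 ≈ +£2,009.1 billion.

+£2,009.1 billion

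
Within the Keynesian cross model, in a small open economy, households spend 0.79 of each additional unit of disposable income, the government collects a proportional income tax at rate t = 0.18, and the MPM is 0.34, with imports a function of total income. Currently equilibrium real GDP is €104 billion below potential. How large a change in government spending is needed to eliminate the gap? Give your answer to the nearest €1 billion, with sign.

+€72 billion

Spending multiplier = 1/(1 − c(1−t) + m) = 1/(1 − 0.79×0.82 + 0.34) = 1/0.6922 ≈ 1.445.
Need ΔY = +€104 billion, so ΔG = ΔY/k = (+€104 billion) × 0.6922 ≈ +€72 billion.
The government should increase government spending by €72 billion.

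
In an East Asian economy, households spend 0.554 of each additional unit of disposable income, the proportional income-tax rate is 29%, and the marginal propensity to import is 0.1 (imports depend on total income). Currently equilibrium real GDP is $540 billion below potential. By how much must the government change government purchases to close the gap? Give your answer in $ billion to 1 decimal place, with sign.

Spending multiplier = 1/(1 − c(1−t) + m) = 1/(1 − 0.554×0.71 + 0.1) = 1/0.70666 ≈ 1.415.
Need ΔY = +$540 billion, so ΔG = ΔY/k = (+$540 billion) × 0.70666 ≈ +$381.6 billion.
The government should increase government purchases by $381.6 billion.

+$381.6 billion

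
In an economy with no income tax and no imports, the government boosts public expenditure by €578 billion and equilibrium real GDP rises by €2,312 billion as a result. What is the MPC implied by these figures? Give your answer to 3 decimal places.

Implied spending multiplier k = ΔY/ΔG = 2,312/578 = 4.
Since k = 1/(1 − MPC), MPC = 1 − 1/k = 1 − ΔG/ΔY = 1 − 578/2,312 = 0.750.

0.750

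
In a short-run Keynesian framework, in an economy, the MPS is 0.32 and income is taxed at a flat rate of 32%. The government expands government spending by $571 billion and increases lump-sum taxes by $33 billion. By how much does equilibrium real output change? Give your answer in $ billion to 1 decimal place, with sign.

+$1,020.4 billion

MPC = 1 − MPS = 1 − 0.32 = 0.68.
Expenditure multiplier = 1/(1 − c(1−t)) = 1/(1 − 0.68×0.68) = 1/0.5376 ≈ 1.86.
ΔG contributes k·ΔG = (+$571 billion) / 0.5376 ≈ +$1,062.1 billion.
ΔT of +$33 billion changes first-round spending by −c·ΔT = −$22.44 billion, contributing k·(−c·ΔT) = (−$22.44 billion) / 0.5376 ≈ −$41.7 billion.
Net ΔY = k(ΔG − c·ΔT) = (+$548.56 billion) / 0.5376 ≈ +$1,020.4 billion.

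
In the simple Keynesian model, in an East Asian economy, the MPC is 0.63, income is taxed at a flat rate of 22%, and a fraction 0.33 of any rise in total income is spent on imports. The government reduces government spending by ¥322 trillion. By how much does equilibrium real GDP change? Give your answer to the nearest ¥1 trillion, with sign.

Government-spending multiplier = 1/(1 − c(1−t) + m) = 1/(1 − 0.63×0.78 + 0.33) = 1/0.8386 ≈ 1.192.
ΔY = k × ΔG = (−¥322 trillion) / 0.8386 ≈ −¥384 trillion.

−¥384 trillion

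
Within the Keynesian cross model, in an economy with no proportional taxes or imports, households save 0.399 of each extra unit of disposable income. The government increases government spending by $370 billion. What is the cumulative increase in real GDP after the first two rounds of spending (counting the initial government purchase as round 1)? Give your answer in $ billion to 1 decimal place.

$592.4 billion

MPC = 1 − MPS = 1 − 0.399 = 0.601.
Round 1 adds ΔG = $370 billion; each later round is MPC = 0.601 times the previous.
After 2 rounds: 370 + 222.37 = ΔG·(1 − c^2)/(1 − c) = 370 × (1 − 0.361201)/0.399 ≈ $592.4 billion.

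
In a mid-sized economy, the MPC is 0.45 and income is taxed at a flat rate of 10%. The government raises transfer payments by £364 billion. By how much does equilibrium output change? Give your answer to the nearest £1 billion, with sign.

+£275 billion

The transfer change shifts disposable income by +£364 billion, so first-round consumption changes by c·ΔTR = 0.45 × (+£364 billion) = +£163.8 billion.
Expenditure multiplier = 1/(1 − c(1−t)) = 1/(1 − 0.45×0.9) = 1/0.595 ≈ 1.681.
The transfer multiplier is c × k ≈ 0.756, so ΔY = k × (c·ΔTR) = (+£163.8 billion) / 0.595 ≈ +£275 billion.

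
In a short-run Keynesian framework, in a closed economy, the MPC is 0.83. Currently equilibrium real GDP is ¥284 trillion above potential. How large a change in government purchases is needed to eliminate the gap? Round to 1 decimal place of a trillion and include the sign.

−¥48.3 trillion

Spending multiplier = 1/(1 − MPC) = 1/(1 − 0.83) = 1/0.17 ≈ 5.882.
Need ΔY = −¥284 trillion, so ΔG = ΔY/k = (−¥284 trillion) × 0.17 ≈ −¥48.3 trillion.
The government should cut government purchases by ¥48.3 trillion.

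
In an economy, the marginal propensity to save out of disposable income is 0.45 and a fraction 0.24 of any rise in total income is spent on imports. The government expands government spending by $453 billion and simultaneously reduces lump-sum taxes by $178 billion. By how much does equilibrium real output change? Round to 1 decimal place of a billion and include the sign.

MPC = 1 − MPS = 1 − 0.45 = 0.55.
Expenditure multiplier = 1/(1 − c + m) = 1/(1 − 0.55 + 0.24) = 1/0.69 ≈ 1.449.
ΔG contributes k·ΔG = (+$453 billion) / 0.69 ≈ +$656.5 billion.
ΔT of −$178 billion changes first-round spending by −c·ΔT = +$97.9 billion, contributing k·(−c·ΔT) = (+$97.9 billion) / 0.69 ≈ +$141.9 billion.
Net ΔY = k(ΔG − c·ΔT) = (+$550.9 billion) / 0.69 ≈ +$798.4 billion.

+$798.4 billion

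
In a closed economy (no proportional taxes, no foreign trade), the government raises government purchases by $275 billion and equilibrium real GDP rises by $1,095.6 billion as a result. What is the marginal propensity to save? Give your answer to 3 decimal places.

0.251

Implied spending multiplier k = ΔY/ΔG = 1,095.6/275 = 3.984.
Since k = 1/(1 − MPC), MPC = 1 − 1/k = 1 − ΔG/ΔY = 1 − 275/1,095.6 ≈ 0.749.
MPS = 1 − MPC = 0.251.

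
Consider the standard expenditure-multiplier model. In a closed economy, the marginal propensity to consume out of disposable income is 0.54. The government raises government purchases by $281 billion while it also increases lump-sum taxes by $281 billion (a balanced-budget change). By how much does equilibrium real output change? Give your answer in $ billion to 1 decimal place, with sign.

+$281.0 billion

Expenditure multiplier = 1/(1 − MPC) = 1/(1 − 0.54) = 1/0.46 ≈ 2.174.
ΔG contributes k·ΔG = (+$281 billion) / 0.46 ≈ +$610.9 billion.
ΔT of +$281 billion changes first-round spending by −c·ΔT = −$151.74 billion, contributing k·(−c·ΔT) = (−$151.74 billion) / 0.46 ≈ −$329.9 billion.
With ΔG = ΔT and no other leakages, the balanced-budget multiplier is 1, so ΔY = ΔG = +$281 billion.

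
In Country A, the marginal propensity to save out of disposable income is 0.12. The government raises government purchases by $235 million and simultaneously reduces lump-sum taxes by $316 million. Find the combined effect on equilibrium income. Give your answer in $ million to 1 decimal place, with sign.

+$4,275.7 million

MPC = 1 − MPS = 1 − 0.12 = 0.88.
Expenditure multiplier = 1/(1 − MPC) = 1/(1 − 0.88) = 1/0.12 ≈ 8.333.
ΔG contributes k·ΔG = (+$235 million) / 0.12 ≈ +$1,958.3 million.
ΔT of −$316 million changes first-round spending by −c·ΔT = +$278.08 million, contributing k·(−c·ΔT) = (+$278.08 million) / 0.12 ≈ +$2,317.3 million.
Net ΔY = k(ΔG − c·ΔT) = (+$513.08 million) / 0.12 ≈ +$4,275.7 million.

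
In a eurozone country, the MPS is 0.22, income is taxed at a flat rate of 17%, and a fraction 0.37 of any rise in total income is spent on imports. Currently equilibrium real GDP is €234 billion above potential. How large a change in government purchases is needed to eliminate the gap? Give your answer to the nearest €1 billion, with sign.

−€169 billion

MPC = 1 − MPS = 1 − 0.22 = 0.78.
Spending multiplier = 1/(1 − c(1−t) + m) = 1/(1 − 0.78×0.83 + 0.37) = 1/0.7226 ≈ 1.384.
Need ΔY = −€234 billion, so ΔG = ΔY/k = (−€234 billion) × 0.7226 ≈ −€169 billion.
The government should cut government purchases by €169 billion.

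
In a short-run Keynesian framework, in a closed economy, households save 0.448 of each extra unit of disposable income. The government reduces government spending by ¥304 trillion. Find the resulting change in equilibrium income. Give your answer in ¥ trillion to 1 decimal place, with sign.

−¥678.6 trillion

MPC = 1 − MPS = 1 − 0.448 = 0.552.
Expenditure multiplier = 1/(1 − MPC) = 1/(1 − 0.552) = 1/0.448 ≈ 2.232.
ΔY = k × ΔG = (−¥304 trillion) / 0.448 ≈ −¥678.6 trillion.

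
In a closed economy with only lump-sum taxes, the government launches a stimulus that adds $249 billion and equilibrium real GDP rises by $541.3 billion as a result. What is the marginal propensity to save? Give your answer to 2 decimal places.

0.46

Implied spending multiplier k = ΔY/ΔG = 541.3/249 ≈ 2.1739.
Since k = 1/(1 − MPC), MPC = 1 − 1/k = 1 − ΔG/ΔY = 1 − 249/541.3 ≈ 0.54.
MPS = 1 − MPC = 0.46.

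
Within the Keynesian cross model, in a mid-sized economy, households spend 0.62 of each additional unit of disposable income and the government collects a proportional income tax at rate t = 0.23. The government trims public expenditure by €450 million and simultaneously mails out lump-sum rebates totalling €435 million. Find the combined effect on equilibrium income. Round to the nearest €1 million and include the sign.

−€345 million

Expenditure multiplier = 1/(1 − c(1−t)) = 1/(1 − 0.62×0.77) = 1/0.5226 ≈ 1.914.
ΔG contributes k·ΔG = (−€450 million) / 0.5226 ≈ −€861.1 million.
ΔT of −€435 million changes first-round spending by −c·ΔT = +€269.7 million, contributing k·(−c·ΔT) = (+€269.7 million) / 0.5226 ≈ +€516.1 million.
Net ΔY = k(ΔG − c·ΔT) = (−€180.3 million) / 0.5226 ≈ −€345 million.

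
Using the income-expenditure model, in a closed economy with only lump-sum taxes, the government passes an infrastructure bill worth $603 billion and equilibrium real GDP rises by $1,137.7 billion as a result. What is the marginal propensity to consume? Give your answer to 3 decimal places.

0.470

Implied spending multiplier k = ΔY/ΔG = 1,137.7/603 ≈ 1.8867.
Since k = 1/(1 − MPC), MPC = 1 − 1/k = 1 − ΔG/ΔY = 1 − 603/1,137.7 ≈ 0.470.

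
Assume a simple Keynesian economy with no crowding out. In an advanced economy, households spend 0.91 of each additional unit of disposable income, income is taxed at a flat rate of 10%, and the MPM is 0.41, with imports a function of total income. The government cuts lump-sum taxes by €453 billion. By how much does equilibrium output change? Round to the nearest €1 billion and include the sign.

+€698 billion

A lump-sum tax change of −€453 billion shifts disposable income by +€453 billion; first-round consumption changes by −c × ΔT = −0.91 × (−€453 billion) = +€412.23 billion.
Expenditure multiplier = 1/(1 − c(1−t) + m) = 1/(1 − 0.91×0.9 + 0.41) = 1/0.591 ≈ 1.692.
The tax multiplier is −c × k ≈ −1.54, so ΔY = k × (−c·ΔT) = (+€412.23 billion) / 0.591 ≈ +€698 billion.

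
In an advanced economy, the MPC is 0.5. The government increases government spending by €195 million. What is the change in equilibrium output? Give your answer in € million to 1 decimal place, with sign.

Expenditure multiplier = 1/(1 − MPC) = 1/(1 − 0.5) = 1/0.5 = 2.
ΔY = k × ΔG = (+€195 million) / 0.5 = +€390 million.

+€390.0 million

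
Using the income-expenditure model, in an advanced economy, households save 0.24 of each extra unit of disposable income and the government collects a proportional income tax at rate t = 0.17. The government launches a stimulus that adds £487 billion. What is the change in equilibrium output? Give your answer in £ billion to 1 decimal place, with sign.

MPC = 1 − MPS = 1 − 0.24 = 0.76.
Government-spending multiplier = 1/(1 − c(1−t)) = 1/(1 − 0.76×0.83) = 1/0.3692 ≈ 2.709.
ΔY = k × ΔG = (+£487 billion) / 0.3692 ≈ +£1,319.1 billion.

+£1,319.1 billion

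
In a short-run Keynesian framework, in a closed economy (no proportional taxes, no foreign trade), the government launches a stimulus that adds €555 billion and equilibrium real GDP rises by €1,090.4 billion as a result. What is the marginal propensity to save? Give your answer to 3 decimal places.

Implied spending multiplier k = ΔY/ΔG = 1,090.4/555 ≈ 1.9647.
Since k = 1/(1 − MPC), MPC = 1 − 1/k = 1 − ΔG/ΔY = 1 − 555/1,090.4 ≈ 0.491.
MPS = 1 − MPC = 0.509.

0.509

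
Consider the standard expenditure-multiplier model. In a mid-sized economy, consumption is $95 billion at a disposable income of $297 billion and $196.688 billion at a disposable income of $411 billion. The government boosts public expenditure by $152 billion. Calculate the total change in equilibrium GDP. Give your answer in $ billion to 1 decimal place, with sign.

MPC = ΔC/ΔYd = (196.688 − 95)/(411 − 297) = 101.688/114 = 0.892.
Spending multiplier = 1/(1 − MPC) = 1/(1 − 0.892) = 1/0.108 ≈ 9.259.
ΔY = k × ΔG = (+$152 billion) / 0.108 ≈ +$1,407.4 billion.

+$1,407.4 billion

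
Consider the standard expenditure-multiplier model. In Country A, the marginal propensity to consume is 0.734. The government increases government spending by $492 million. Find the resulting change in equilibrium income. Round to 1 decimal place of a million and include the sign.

+$1,849.6 million

Government-spending multiplier = 1/(1 − MPC) = 1/(1 − 0.734) = 1/0.266 ≈ 3.759.
ΔY = k × ΔG = (+$492 million) / 0.266 ≈ +$1,849.6 million.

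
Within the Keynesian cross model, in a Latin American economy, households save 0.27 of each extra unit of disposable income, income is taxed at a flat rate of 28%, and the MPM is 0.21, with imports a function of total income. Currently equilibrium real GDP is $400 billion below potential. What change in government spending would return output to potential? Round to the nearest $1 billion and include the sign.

+$274 billion

MPC = 1 − MPS = 1 − 0.27 = 0.73.
Spending multiplier = 1/(1 − c(1−t) + m) = 1/(1 − 0.73×0.72 + 0.21) = 1/0.6844 ≈ 1.461.
Need ΔY = +$400 billion, so ΔG = ΔY/k = (+$400 billion) × 0.6844 ≈ +$274 billion.
The government should increase government spending by $274 billion.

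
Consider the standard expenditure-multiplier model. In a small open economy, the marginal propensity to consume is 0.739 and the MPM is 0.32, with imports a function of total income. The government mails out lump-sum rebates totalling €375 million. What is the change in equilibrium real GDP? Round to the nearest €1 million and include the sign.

+€477 million

A lump-sum tax change of −€375 million shifts disposable income by +€375 million; first-round consumption changes by −c × ΔT = −0.739 × (−€375 million) = +€277.125 million.
Expenditure multiplier = 1/(1 − c + m) = 1/(1 − 0.739 + 0.32) = 1/0.581 ≈ 1.721.
The tax multiplier is −c × k ≈ −1.272, so ΔY = k × (−c·ΔT) = (+€277.125 million) / 0.581 ≈ +€477 million.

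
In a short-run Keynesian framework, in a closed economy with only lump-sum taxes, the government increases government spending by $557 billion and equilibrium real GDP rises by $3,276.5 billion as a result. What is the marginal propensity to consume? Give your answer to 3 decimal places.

Implied spending multiplier k = ΔY/ΔG = 3,276.5/557 ≈ 5.8824.
Since k = 1/(1 − MPC), MPC = 1 − 1/k = 1 − ΔG/ΔY = 1 − 557/3,276.5 ≈ 0.830.

0.830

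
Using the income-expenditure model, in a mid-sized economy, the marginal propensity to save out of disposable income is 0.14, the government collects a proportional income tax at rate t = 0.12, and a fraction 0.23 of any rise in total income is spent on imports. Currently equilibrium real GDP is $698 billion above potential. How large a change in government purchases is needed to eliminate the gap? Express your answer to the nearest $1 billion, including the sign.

−$330 billion

MPC = 1 − MPS = 1 − 0.14 = 0.86.
Spending multiplier = 1/(1 − c(1−t) + m) = 1/(1 − 0.86×0.88 + 0.23) = 1/0.4732 ≈ 2.113.
Need ΔY = −$698 billion, so ΔG = ΔY/k = (−$698 billion) × 0.4732 ≈ −$330 billion.
The government should cut government purchases by $330 billion.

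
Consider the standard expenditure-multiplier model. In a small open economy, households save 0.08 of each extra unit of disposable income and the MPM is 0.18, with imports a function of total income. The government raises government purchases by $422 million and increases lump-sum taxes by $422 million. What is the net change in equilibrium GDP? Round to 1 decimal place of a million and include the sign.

+$129.8 million

MPC = 1 − MPS = 1 − 0.08 = 0.92.
Expenditure multiplier = 1/(1 − c + m) = 1/(1 − 0.92 + 0.18) = 1/0.26 ≈ 3.846.
ΔG contributes k·ΔG = (+$422 million) / 0.26 ≈ +$1,623.1 million.
ΔT of +$422 million changes first-round spending by −c·ΔT = −$388.24 million, contributing k·(−c·ΔT) = (−$388.24 million) / 0.26 ≈ −$1,493.2 million.
Net ΔY = k(ΔG − c·ΔT) = (+$33.76 million) / 0.26 ≈ +$129.8 million.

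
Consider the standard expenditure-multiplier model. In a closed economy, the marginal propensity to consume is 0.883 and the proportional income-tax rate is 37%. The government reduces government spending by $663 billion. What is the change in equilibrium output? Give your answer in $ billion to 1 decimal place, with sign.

−$1,494.2 billion

Government-spending multiplier = 1/(1 − c(1−t)) = 1/(1 − 0.883×0.63) = 1/0.44371 ≈ 2.254.
ΔY = k × ΔG = (−$663 billion) / 0.44371 ≈ −$1,494.2 billion.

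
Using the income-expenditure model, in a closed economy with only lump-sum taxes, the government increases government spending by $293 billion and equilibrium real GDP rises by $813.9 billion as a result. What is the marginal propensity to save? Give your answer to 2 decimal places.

Implied spending multiplier k = ΔY/ΔG = 813.9/293 ≈ 2.7778.
Since k = 1/(1 − MPC), MPC = 1 − 1/k = 1 − ΔG/ΔY = 1 − 293/813.9 ≈ 0.64.
MPS = 1 − MPC = 0.36.

0.36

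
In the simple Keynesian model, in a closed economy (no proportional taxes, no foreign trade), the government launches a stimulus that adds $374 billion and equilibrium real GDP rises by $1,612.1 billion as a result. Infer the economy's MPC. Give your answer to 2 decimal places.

Implied spending multiplier k = ΔY/ΔG = 1,612.1/374 ≈ 4.3104.
Since k = 1/(1 − MPC), MPC = 1 − 1/k = 1 − ΔG/ΔY = 1 − 374/1,612.1 ≈ 0.77.

0.77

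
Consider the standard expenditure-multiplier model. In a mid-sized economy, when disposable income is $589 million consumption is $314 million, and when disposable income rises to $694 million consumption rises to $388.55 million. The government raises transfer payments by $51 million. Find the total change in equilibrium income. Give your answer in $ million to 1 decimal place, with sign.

+$124.9 million

MPC = ΔC/ΔYd = (388.55 − 314)/(694 − 589) = 74.55/105 = 0.71.
The transfer change shifts disposable income by +$51 million, so first-round consumption changes by c·ΔTR = 0.71 × (+$51 million) = +$36.21 million.
Expenditure multiplier = 1/(1 − MPC) = 1/(1 − 0.71) = 1/0.29 ≈ 3.448.
The transfer multiplier is c × k ≈ 2.448, so ΔY = k × (c·ΔTR) = (+$36.21 million) / 0.29 ≈ +$124.9 million.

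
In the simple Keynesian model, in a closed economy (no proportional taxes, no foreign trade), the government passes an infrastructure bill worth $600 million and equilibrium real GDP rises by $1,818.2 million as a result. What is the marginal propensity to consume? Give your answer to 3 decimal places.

Implied spending multiplier k = ΔY/ΔG = 1,818.2/600 ≈ 3.0303.
Since k = 1/(1 − MPC), MPC = 1 − 1/k = 1 − ΔG/ΔY = 1 − 600/1,818.2 ≈ 0.670.

0.670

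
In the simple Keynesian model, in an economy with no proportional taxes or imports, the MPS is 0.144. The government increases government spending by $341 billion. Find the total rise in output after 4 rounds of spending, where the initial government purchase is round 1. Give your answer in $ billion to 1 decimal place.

MPC = 1 − MPS = 1 − 0.144 = 0.856.
Round 1 adds ΔG = $341 billion; each later round is MPC = 0.856 times the previous.
After 4 rounds: 341 + 291.896 + 249.862976 + 213.882707456 = ΔG·(1 − c^4)/(1 − c) = 341 × (1 − 0.536902045696)/0.144 ≈ $1,096.6 billion.

$1,096.6 billion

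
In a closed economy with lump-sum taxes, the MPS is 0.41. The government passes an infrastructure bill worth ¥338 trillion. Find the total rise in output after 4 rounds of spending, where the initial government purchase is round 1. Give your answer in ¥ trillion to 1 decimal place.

MPC = 1 − MPS = 1 − 0.41 = 0.59.
Round 1 adds ΔG = ¥338 trillion; each later round is MPC = 0.59 times the previous.
After 4 rounds: 338 + 199.42 + 117.6578 + 69.418102 = ΔG·(1 − c^4)/(1 − c) = 338 × (1 − 0.12117361)/0.41 ≈ ¥724.5 trillion.

¥724.5 trillion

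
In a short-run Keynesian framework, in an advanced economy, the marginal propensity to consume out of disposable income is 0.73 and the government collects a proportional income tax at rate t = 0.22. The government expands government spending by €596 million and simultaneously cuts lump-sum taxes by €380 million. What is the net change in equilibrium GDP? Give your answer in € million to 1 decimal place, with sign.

Expenditure multiplier = 1/(1 − c(1−t)) = 1/(1 − 0.73×0.78) = 1/0.4306 ≈ 2.322.
ΔG contributes k·ΔG = (+€596 million) / 0.4306 ≈ +€1,384.1 million.
ΔT of −€380 million changes first-round spending by −c·ΔT = +€277.4 million, contributing k·(−c·ΔT) = (+€277.4 million) / 0.4306 ≈ +€644.2 million.
Net ΔY = k(ΔG − c·ΔT) = (+€873.4 million) / 0.4306 ≈ +€2,028.3 million.

+€2,028.3 million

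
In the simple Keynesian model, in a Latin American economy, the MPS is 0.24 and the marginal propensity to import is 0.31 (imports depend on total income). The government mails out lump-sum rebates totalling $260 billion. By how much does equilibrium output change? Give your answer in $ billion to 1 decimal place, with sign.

+$359.3 billion

MPC = 1 − MPS = 1 − 0.24 = 0.76.
A lump-sum tax change of −$260 billion shifts disposable income by +$260 billion; first-round consumption changes by −c × ΔT = −0.76 × (−$260 billion) = +$197.6 billion.
Expenditure multiplier = 1/(1 − c + m) = 1/(1 − 0.76 + 0.31) = 1/0.55 ≈ 1.818.
The tax multiplier is −c × k ≈ −1.382, so ΔY = k × (−c·ΔT) = (+$197.6 billion) / 0.55 ≈ +$359.3 billion.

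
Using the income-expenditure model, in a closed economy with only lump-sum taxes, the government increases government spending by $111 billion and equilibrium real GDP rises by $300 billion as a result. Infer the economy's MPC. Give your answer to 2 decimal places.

0.63

Implied spending multiplier k = ΔY/ΔG = 300/111 ≈ 2.7027.
Since k = 1/(1 − MPC), MPC = 1 − 1/k = 1 − ΔG/ΔY = 1 − 111/300 = 0.63.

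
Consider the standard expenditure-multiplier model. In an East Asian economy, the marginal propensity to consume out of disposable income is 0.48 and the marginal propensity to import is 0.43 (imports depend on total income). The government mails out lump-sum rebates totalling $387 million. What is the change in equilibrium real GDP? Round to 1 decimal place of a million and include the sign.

A lump-sum tax change of −$387 million shifts disposable income by +$387 million; first-round consumption changes by −c × ΔT = −0.48 × (−$387 million) = +$185.76 million.
Expenditure multiplier = 1/(1 − c + m) = 1/(1 − 0.48 + 0.43) = 1/0.95 ≈ 1.053.
The tax multiplier is −c × k ≈ −0.505, so ΔY = k × (−c·ΔT) = (+$185.76 million) / 0.95 ≈ +$195.5 million.

+$195.5 million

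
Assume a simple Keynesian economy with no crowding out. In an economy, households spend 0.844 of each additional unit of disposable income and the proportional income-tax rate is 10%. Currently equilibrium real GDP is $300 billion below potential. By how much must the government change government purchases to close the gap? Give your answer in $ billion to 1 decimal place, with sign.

+$72.1 billion

Spending multiplier = 1/(1 − c(1−t)) = 1/(1 − 0.844×0.9) = 1/0.2404 ≈ 4.16.
Need ΔY = +$300 billion, so ΔG = ΔY/k = (+$300 billion) × 0.2404 ≈ +$72.1 billion.
The government should increase government purchases by $72.1 billion.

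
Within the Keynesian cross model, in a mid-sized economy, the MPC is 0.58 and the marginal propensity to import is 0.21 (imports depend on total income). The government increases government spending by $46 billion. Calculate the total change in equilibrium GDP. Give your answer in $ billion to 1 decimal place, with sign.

Government-spending multiplier = 1/(1 − c + m) = 1/(1 − 0.58 + 0.21) = 1/0.63 ≈ 1.587.
ΔY = k × ΔG = (+$46 billion) / 0.63 ≈ +$73 billion.

+$73.0 billion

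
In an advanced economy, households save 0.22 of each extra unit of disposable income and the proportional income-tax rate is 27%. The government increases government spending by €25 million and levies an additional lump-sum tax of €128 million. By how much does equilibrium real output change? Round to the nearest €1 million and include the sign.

MPC = 1 − MPS = 1 − 0.22 = 0.78.
Expenditure multiplier = 1/(1 − c(1−t)) = 1/(1 − 0.78×0.73) = 1/0.4306 ≈ 2.322.
ΔG contributes k·ΔG = (+€25 million) / 0.4306 ≈ +€58.1 million.
ΔT of +€128 million changes first-round spending by −c·ΔT = −€99.84 million, contributing k·(−c·ΔT) = (−€99.84 million) / 0.4306 ≈ −€231.9 million.
Net ΔY = k(ΔG − c·ΔT) = (−€74.84 million) / 0.4306 ≈ −€174 million.

−€174 million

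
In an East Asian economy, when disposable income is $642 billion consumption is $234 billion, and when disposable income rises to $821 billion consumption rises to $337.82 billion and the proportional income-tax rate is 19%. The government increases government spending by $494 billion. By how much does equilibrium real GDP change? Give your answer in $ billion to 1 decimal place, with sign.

+$931.7 billion

MPC = ΔC/ΔYd = (337.82 − 234)/(821 − 642) = 103.82/179 = 0.58.
Spending multiplier = 1/(1 − c(1−t)) = 1/(1 − 0.58×0.81) = 1/0.5302 ≈ 1.886.
ΔY = k × ΔG = (+$494 billion) / 0.5302 ≈ +$931.7 billion.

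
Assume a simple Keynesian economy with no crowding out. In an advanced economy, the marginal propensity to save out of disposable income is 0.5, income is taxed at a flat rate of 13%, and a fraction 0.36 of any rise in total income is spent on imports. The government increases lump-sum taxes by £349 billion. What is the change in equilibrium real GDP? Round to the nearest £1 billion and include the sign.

MPC = 1 − MPS = 1 − 0.5 = 0.5.
A lump-sum tax change of +£349 billion shifts disposable income by −£349 billion; first-round consumption changes by −c × ΔT = −0.5 × (+£349 billion) = −£174.5 billion.
Expenditure multiplier = 1/(1 − c(1−t) + m) = 1/(1 − 0.5×0.87 + 0.36) = 1/0.925 ≈ 1.081.
The tax multiplier is −c × k ≈ −0.541, so ΔY = k × (−c·ΔT) = (−£174.5 billion) / 0.925 ≈ −£189 billion.

−£189 billion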